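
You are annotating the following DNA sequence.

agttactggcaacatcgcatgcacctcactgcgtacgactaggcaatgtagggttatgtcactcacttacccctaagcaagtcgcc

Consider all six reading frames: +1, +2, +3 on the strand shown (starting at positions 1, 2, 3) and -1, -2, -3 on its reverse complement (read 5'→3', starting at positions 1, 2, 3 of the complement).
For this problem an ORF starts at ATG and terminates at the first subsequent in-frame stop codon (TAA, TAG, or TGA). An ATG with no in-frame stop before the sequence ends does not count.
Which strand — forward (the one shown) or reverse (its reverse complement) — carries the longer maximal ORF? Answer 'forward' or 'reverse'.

forward

Reverse complement (5'→3'): GGCGACTTGCTTAGGGGTAAGTGAGTGACATAACCCTACATTGCCTAGTCGTACGCAGTGAGGTGCATGCGATGTTGCCAGTAACT
Frame +1: AGT TAC TGG CAA CAT CGC ATG CAC CTC ACT GCG TAC GAC TAG GCA ATG TAG GGT TAT GTC ACT CAC TTA CCC CTA AGC AAG TCG — ATG at 19, stop TAG at 40 → 24 nt; ATG at 46, stop TAG at 49 → 6 nt.
Frame +2: GTT ACT GGC AAC ATC GCA TGC ACC TCA CTG CGT ACG ACT AGG CAA TGT AGG GTT ATG TCA CTC ACT TAC CCC TAA GCA AGT CGC — ATG at 56, stop TAA at 74 → 21 nt.
Frame +3: TTA CTG GCA ACA TCG CAT GCA CCT CAC TGC GTA CGA CTA GGC AAT GTA GGG TTA TGT CAC TCA CTT ACC CCT AAG CAA GTC GCC — no ATG→stop ORF.
Frame -1: GGC GAC TTG CTT AGG GGT AAG TGA GTG ACA TAA CCC TAC ATT GCC TAG TCG TAC GCA GTG AGG TGC ATG CGA TGT TGC CAG TAA — ATG at 67, stop TAA at 82 → 18 nt.
Frame -2: GCG ACT TGC TTA GGG GTA AGT GAG TGA CAT AAC CCT ACA TTG CCT AGT CGT ACG CAG TGA GGT GCA TGC GAT GTT GCC AGT AAC — no ATG→stop ORF.
Frame -3: CGA CTT GCT TAG GGG TAA GTG AGT GAC ATA ACC CTA CAT TGC CTA GTC GTA CGC AGT GAG GTG CAT GCG ATG TTG CCA GTA ACT — no ATG→stop ORF.
Forward-strand max 24 nt; reverse-strand max 18 nt. The forward strand has the longer ORF.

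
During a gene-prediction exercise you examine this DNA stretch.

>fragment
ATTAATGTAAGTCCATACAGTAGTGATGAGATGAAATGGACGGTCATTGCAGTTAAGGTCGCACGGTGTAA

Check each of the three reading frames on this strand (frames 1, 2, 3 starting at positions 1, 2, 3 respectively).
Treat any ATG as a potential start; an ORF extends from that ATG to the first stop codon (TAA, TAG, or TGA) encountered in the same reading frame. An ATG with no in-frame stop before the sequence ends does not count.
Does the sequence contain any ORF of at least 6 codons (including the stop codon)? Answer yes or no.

Frame 1: ATT AAT GTA AGT CCA TAC AGT AGT GAT GAG ATG AAA TGG ACG GTC ATT GCA GTT AAG GTC GCA CGG TGT — no ATG→stop ORF.
Frame 2: TTA ATG TAA GTC CAT ACA GTA GTG ATG AGA TGA AAT GGA CGG TCA TTG CAG TTA AGG TCG CAC GGT GTA — ATG at 5, stop TAA at 8 → 6 nt; ATG at 26, stop TGA at 32 → 9 nt.
Frame 3: TAA TGT AAG TCC ATA CAG TAG TGA TGA GAT GAA ATG GAC GGT CAT TGC AGT TAA GGT CGC ACG GTG TAA — ATG at 36, stop TAA at 54 → 21 nt.
Frame 3 has an ORF of 7 codons (positions 36–56) ≥ 6, so yes.

yes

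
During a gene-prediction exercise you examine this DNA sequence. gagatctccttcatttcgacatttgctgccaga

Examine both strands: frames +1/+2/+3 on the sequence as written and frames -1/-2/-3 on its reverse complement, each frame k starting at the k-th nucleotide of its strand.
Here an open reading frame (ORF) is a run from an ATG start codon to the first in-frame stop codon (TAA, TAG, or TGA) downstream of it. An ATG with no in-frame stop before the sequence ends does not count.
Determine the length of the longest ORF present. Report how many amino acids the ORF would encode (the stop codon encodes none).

3

Reverse complement (5'→3'): TCTGGCAGCAAATGTCGAAATGAAGGAGATCTC
Frame +1: GAG ATC TCC TTC ATT TCG ACA TTT GCT GCC AGA — no ATG→stop ORF.
Frame +2: AGA TCT CCT TCA TTT CGA CAT TTG CTG CCA — no ATG→stop ORF.
Frame +3: GAT CTC CTT CAT TTC GAC ATT TGC TGC CAG — no ATG→stop ORF.
Frame -1: TCT GGC AGC AAA TGT CGA AAT GAA GGA GAT CTC — no ATG→stop ORF.
Frame -2: CTG GCA GCA AAT GTC GAA ATG AAG GAG ATC — no ATG→stop ORF.
Frame -3: TGG CAG CAA ATG TCG AAA TGA AGG AGA TCT — ATG at 12, stop TGA at 21 → 12 nt.
Longest: frame -3, positions 12–23, 12 nt = 4 codons = 3 aa. → 3 amino acids.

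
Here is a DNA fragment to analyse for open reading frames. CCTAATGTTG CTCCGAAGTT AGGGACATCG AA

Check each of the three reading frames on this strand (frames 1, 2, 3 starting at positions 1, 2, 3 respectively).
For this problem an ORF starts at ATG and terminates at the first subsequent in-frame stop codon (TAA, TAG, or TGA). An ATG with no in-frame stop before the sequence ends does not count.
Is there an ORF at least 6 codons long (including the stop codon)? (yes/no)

yes

Frame 1: CCT AAT GTT GCT CCG AAG TTA GGG ACA TCG — no ATG→stop ORF.
Frame 2: CTA ATG TTG CTC CGA AGT TAG GGA CAT CGA — ATG at 5, stop TAG at 20 → 18 nt.
Frame 3: TAA TGT TGC TCC GAA GTT AGG GAC ATC GAA — no ATG→stop ORF.
Frame 2 has an ORF of 6 codons (positions 5–22) ≥ 6, so yes.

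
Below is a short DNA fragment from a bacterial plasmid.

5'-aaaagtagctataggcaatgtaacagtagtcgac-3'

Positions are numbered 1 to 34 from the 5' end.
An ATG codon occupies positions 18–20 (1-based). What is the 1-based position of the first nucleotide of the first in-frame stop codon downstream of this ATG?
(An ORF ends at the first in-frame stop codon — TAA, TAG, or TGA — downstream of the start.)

21

Codons from position 18: ATG (18–20), TAA (21–23).
TAA is a stop codon; it begins at position 21.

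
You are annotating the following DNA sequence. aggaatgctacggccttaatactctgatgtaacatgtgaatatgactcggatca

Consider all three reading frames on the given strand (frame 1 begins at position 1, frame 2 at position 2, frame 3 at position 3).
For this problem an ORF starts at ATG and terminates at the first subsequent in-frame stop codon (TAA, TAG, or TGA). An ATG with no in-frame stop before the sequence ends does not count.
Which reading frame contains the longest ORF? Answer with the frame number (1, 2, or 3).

Frame 1: AGG AAT GCT ACG GCC TTA ATA CTC TGA TGT AAC ATG TGA ATA TGA CTC GGA TCA — ATG at 34, stop TGA at 37 → 6 nt.
Frame 2: GGA ATG CTA CGG CCT TAA TAC TCT GAT GTA ACA TGT GAA TAT GAC TCG GAT — ATG at 5, stop TAA at 17 → 15 nt.
Frame 3: GAA TGC TAC GGC CTT AAT ACT CTG ATG TAA CAT GTG AAT ATG ACT CGG ATC — ATG at 27, stop TAA at 30 → 6 nt.
Longest ORF is 15 nt in frame 2 (positions 5–19).

2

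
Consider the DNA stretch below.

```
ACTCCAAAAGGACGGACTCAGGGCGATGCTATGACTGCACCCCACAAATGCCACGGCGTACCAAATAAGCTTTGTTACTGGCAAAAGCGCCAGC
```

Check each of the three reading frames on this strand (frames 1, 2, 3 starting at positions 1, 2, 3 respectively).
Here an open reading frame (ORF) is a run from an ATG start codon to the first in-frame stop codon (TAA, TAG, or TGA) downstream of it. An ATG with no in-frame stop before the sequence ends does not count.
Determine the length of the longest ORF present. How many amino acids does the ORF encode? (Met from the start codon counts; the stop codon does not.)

6

Frame 1: ACT CCA AAA GGA CGG ACT CAG GGC GAT GCT ATG ACT GCA CCC CAC AAA TGC CAC GGC GTA CCA AAT AAG CTT TGT TAC TGG CAA AAG CGC CAG — no ATG→stop ORF.
Frame 2: CTC CAA AAG GAC GGA CTC AGG GCG ATG CTA TGA CTG CAC CCC ACA AAT GCC ACG GCG TAC CAA ATA AGC TTT GTT ACT GGC AAA AGC GCC AGC — ATG at 26, stop TGA at 32 → 9 nt.
Frame 3: TCC AAA AGG ACG GAC TCA GGG CGA TGC TAT GAC TGC ACC CCA CAA ATG CCA CGG CGT ACC AAA TAA GCT TTG TTA CTG GCA AAA GCG CCA — ATG at 48, stop TAA at 66 → 21 nt.
Longest: frame 3, positions 48–68, 21 nt = 7 codons = 6 aa. → 6 amino acids.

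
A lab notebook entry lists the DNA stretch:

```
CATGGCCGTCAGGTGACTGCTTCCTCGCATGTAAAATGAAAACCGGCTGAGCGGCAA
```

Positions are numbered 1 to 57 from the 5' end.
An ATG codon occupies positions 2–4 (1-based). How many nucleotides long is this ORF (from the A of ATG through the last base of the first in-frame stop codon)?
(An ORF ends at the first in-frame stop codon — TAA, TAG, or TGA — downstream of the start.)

15

Codons from position 2: ATG (2–4), GCC (5–7), GTC (8–10), AGG (11–13), TGA (14–16).
TGA is the first in-frame stop; ORF spans 2–16, 15 nucleotides.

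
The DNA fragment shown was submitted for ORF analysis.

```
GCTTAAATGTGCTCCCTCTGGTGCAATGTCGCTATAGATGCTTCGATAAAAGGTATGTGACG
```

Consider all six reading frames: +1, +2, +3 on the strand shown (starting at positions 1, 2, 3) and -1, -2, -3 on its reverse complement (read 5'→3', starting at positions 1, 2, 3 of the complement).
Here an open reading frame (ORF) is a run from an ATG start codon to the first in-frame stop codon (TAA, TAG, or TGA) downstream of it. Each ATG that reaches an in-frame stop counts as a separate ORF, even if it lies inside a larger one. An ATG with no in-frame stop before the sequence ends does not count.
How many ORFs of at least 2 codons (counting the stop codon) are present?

4

Reverse complement (5'→3'): CGTCACATACCTTTTATCGAAGCATCTATAGCGACATTGCACCAGAGGGAGCACATTTAAGC
Frame +1: GCT TAA ATG TGC TCC CTC TGG TGC AAT GTC GCT ATA GAT GCT TCG ATA AAA GGT ATG TGA — ATG at 7, stop TGA at 58 → 54 nt; ATG at 55, stop TGA at 58 → 6 nt.
Frame +2: CTT AAA TGT GCT CCC TCT GGT GCA ATG TCG CTA TAG ATG CTT CGA TAA AAG GTA TGT GAC — ATG at 26, stop TAG at 35 → 12 nt; ATG at 38, stop TAA at 47 → 12 nt.
Frame +3: TTA AAT GTG CTC CCT CTG GTG CAA TGT CGC TAT AGA TGC TTC GAT AAA AGG TAT GTG ACG — no ATG→stop ORF.
Frame -1: CGT CAC ATA CCT TTT ATC GAA GCA TCT ATA GCG ACA TTG CAC CAG AGG GAG CAC ATT TAA — no ATG→stop ORF.
Frame -2: GTC ACA TAC CTT TTA TCG AAG CAT CTA TAG CGA CAT TGC ACC AGA GGG AGC ACA TTT AAG — no ATG→stop ORF.
Frame -3: TCA CAT ACC TTT TAT CGA AGC ATC TAT AGC GAC ATT GCA CCA GAG GGA GCA CAT TTA AGC — no ATG→stop ORF.
ORFs ≥ 2 codons: frame +1 7–60 (18 codons), frame +1 55–60 (2 codons), frame +2 26–37 (4 codons), frame +2 38–49 (4 codons). Count = 4.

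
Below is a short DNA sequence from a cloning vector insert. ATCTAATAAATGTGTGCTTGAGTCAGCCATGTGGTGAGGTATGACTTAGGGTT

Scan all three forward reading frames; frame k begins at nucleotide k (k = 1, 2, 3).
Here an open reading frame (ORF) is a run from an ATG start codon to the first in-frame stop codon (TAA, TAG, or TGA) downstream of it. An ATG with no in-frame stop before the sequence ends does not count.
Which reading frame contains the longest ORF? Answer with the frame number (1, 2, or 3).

Frame 1: ATC TAA TAA ATG TGT GCT TGA GTC AGC CAT GTG GTG AGG TAT GAC TTA GGG — ATG at 10, stop TGA at 19 → 12 nt.
Frame 2: TCT AAT AAA TGT GTG CTT GAG TCA GCC ATG TGG TGA GGT ATG ACT TAG GGT — ATG at 29, stop TGA at 35 → 9 nt; ATG at 41, stop TAG at 47 → 9 nt.
Frame 3: CTA ATA AAT GTG TGC TTG AGT CAG CCA TGT GGT GAG GTA TGA CTT AGG GTT — no ATG→stop ORF.
Longest ORF is 12 nt in frame 1 (positions 10–21).

1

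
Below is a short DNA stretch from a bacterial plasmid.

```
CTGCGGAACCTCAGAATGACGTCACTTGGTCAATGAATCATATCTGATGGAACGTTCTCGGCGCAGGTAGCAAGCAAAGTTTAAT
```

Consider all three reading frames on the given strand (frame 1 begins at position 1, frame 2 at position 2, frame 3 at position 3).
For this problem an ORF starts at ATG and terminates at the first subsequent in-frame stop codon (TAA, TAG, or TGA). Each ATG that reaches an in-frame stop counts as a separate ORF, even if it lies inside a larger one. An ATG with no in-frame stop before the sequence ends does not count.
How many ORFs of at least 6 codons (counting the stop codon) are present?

Frame 1: CTG CGG AAC CTC AGA ATG ACG TCA CTT GGT CAA TGA ATC ATA TCT GAT GGA ACG TTC TCG GCG CAG GTA GCA AGC AAA GTT TAA — ATG at 16, stop TGA at 34 → 21 nt.
Frame 2: TGC GGA ACC TCA GAA TGA CGT CAC TTG GTC AAT GAA TCA TAT CTG ATG GAA CGT TCT CGG CGC AGG TAG CAA GCA AAG TTT AAT — ATG at 47, stop TAG at 68 → 24 nt.
Frame 3: GCG GAA CCT CAG AAT GAC GTC ACT TGG TCA ATG AAT CAT ATC TGA TGG AAC GTT CTC GGC GCA GGT AGC AAG CAA AGT TTA — ATG at 33, stop TGA at 45 → 15 nt.
ORFs ≥ 6 codons: frame 1 16–36 (7 codons), frame 2 47–70 (8 codons). Count = 2.

2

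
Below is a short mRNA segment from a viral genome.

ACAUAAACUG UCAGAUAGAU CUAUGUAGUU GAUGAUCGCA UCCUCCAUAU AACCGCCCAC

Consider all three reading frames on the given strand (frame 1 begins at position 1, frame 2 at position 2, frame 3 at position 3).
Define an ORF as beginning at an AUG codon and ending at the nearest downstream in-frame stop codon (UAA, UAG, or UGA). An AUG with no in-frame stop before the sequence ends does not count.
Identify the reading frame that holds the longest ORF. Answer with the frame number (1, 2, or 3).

Frame 1: ACA UAA ACU GUC AGA UAG AUC UAU GUA GUU GAU GAU CGC AUC CUC CAU AUA ACC GCC CAC — no AUG→stop ORF.
Frame 2: CAU AAA CUG UCA GAU AGA UCU AUG UAG UUG AUG AUC GCA UCC UCC AUA UAA CCG CCC — AUG at 23, stop UAG at 26 → 6 nt; AUG at 32, stop UAA at 50 → 21 nt.
Frame 3: AUA AAC UGU CAG AUA GAU CUA UGU AGU UGA UGA UCG CAU CCU CCA UAU AAC CGC CCA — no AUG→stop ORF.
Longest ORF is 21 nt in frame 2 (positions 32–52).

2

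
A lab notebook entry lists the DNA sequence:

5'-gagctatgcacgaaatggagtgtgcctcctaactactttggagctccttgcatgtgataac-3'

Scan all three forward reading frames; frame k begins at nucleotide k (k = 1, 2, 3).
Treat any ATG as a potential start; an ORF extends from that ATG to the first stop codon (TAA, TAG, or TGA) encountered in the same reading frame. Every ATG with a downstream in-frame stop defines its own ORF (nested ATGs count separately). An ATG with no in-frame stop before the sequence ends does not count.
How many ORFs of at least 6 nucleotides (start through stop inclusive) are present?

3

Frame 1: GAG CTA TGC ACG AAA TGG AGT GTG CCT CCT AAC TAC TTT GGA GCT CCT TGC ATG TGA TAA — ATG at 52, stop TGA at 55 → 6 nt.
Frame 2: AGC TAT GCA CGA AAT GGA GTG TGC CTC CTA ACT ACT TTG GAG CTC CTT GCA TGT GAT AAC — no ATG→stop ORF.
Frame 3: GCT ATG CAC GAA ATG GAG TGT GCC TCC TAA CTA CTT TGG AGC TCC TTG CAT GTG ATA — ATG at 6, stop TAA at 30 → 27 nt; ATG at 15, stop TAA at 30 → 18 nt.
ORFs ≥ 6 nucleotides: frame 1 52–57 (6 nucleotides), frame 3 6–32 (27 nucleotides), frame 3 15–32 (18 nucleotides). Count = 3.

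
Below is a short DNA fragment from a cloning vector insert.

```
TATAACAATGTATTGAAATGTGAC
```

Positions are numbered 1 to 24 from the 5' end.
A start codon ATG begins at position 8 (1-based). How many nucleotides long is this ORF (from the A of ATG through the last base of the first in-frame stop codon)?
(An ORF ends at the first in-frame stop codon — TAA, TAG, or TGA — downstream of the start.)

Codons from position 8: ATG (8–10), TAT (11–13), TGA (14–16).
TGA is the first in-frame stop; ORF spans 8–16, 9 nucleotides.

9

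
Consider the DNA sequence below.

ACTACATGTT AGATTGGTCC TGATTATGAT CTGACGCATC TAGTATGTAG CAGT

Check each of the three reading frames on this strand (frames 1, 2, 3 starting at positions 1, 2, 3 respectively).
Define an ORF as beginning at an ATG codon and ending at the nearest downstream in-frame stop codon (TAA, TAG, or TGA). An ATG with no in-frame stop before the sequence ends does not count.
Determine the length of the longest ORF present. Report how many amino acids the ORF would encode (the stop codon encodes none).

Frame 1: ACT ACA TGT TAG ATT GGT CCT GAT TAT GAT CTG ACG CAT CTA GTA TGT AGC AGT — no ATG→stop ORF.
Frame 2: CTA CAT GTT AGA TTG GTC CTG ATT ATG ATC TGA CGC ATC TAG TAT GTA GCA — ATG at 26, stop TGA at 32 → 9 nt.
Frame 3: TAC ATG TTA GAT TGG TCC TGA TTA TGA TCT GAC GCA TCT AGT ATG TAG CAG — ATG at 6, stop TGA at 21 → 18 nt; ATG at 45, stop TAG at 48 → 6 nt.
Longest: frame 3, positions 6–23, 18 nt = 6 codons = 5 aa. → 5 amino acids.

5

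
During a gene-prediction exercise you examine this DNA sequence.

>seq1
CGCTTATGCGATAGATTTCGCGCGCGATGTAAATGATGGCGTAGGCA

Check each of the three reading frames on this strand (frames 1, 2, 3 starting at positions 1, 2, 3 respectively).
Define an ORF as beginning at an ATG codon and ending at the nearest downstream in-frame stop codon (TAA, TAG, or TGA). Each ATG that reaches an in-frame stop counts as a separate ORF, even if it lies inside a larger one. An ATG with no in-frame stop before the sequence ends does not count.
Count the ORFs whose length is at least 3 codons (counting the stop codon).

3

Frame 1: CGC TTA TGC GAT AGA TTT CGC GCG CGA TGT AAA TGA TGG CGT AGG — no ATG→stop ORF.
Frame 2: GCT TAT GCG ATA GAT TTC GCG CGC GAT GTA AAT GAT GGC GTA GGC — no ATG→stop ORF.
Frame 3: CTT ATG CGA TAG ATT TCG CGC GCG ATG TAA ATG ATG GCG TAG GCA — ATG at 6, stop TAG at 12 → 9 nt; ATG at 27, stop TAA at 30 → 6 nt; ATG at 33, stop TAG at 42 → 12 nt; ATG at 36, stop TAG at 42 → 9 nt.
ORFs ≥ 3 codons: frame 3 6–14 (3 codons), frame 3 33–44 (4 codons), frame 3 36–44 (3 codons). Count = 3.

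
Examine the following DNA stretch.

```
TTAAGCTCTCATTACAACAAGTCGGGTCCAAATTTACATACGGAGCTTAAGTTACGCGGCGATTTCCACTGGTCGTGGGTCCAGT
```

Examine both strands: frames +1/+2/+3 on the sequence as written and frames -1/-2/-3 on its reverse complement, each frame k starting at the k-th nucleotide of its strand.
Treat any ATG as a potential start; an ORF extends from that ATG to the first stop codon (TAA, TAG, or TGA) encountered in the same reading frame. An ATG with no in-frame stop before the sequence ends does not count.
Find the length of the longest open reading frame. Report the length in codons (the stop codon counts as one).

Reverse complement (5'→3'): ACTGGACCCACGACCAGTGGAAATCGCCGCGTAACTTAAGCTCCGTATGTAAATTTGGACCCGACTTGTTGTAATGAGAGCTTAA
Frame +1: TTA AGC TCT CAT TAC AAC AAG TCG GGT CCA AAT TTA CAT ACG GAG CTT AAG TTA CGC GGC GAT TTC CAC TGG TCG TGG GTC CAG — no ATG→stop ORF.
Frame +2: TAA GCT CTC ATT ACA ACA AGT CGG GTC CAA ATT TAC ATA CGG AGC TTA AGT TAC GCG GCG ATT TCC ACT GGT CGT GGG TCC AGT — no ATG→stop ORF.
Frame +3: AAG CTC TCA TTA CAA CAA GTC GGG TCC AAA TTT ACA TAC GGA GCT TAA GTT ACG CGG CGA TTT CCA CTG GTC GTG GGT CCA — no ATG→stop ORF.
Frame -1: ACT GGA CCC ACG ACC AGT GGA AAT CGC CGC GTA ACT TAA GCT CCG TAT GTA AAT TTG GAC CCG ACT TGT TGT AAT GAG AGC TTA — no ATG→stop ORF.
Frame -2: CTG GAC CCA CGA CCA GTG GAA ATC GCC GCG TAA CTT AAG CTC CGT ATG TAA ATT TGG ACC CGA CTT GTT GTA ATG AGA GCT TAA — ATG at 47, stop TAA at 50 → 6 nt; ATG at 74, stop TAA at 83 → 12 nt.
Frame -3: TGG ACC CAC GAC CAG TGG AAA TCG CCG CGT AAC TTA AGC TCC GTA TGT AAA TTT GGA CCC GAC TTG TTG TAA TGA GAG CTT — no ATG→stop ORF.
Longest: frame -2, positions 74–85, 12 nt = 4 codons = 3 aa. → 4 codons.

4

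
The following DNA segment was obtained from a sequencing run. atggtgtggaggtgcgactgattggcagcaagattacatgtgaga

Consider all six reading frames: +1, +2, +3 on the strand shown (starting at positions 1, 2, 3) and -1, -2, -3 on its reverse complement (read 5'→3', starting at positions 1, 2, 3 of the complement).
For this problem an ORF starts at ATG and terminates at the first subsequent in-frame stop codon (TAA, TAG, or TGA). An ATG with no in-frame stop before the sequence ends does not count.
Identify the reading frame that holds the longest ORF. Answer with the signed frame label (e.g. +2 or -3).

+1

Reverse complement (5'→3'): TCTCACATGTAATCTTGCTGCCAATCAGTCGCACCTCCACACCAT
Frame +1: ATG GTG TGG AGG TGC GAC TGA TTG GCA GCA AGA TTA CAT GTG AGA — ATG at 1, stop TGA at 19 → 21 nt.
Frame +2: TGG TGT GGA GGT GCG ACT GAT TGG CAG CAA GAT TAC ATG TGA — ATG at 38, stop TGA at 41 → 6 nt.
Frame +3: GGT GTG GAG GTG CGA CTG ATT GGC AGC AAG ATT ACA TGT GAG — no ATG→stop ORF.
Frame -1: TCT CAC ATG TAA TCT TGC TGC CAA TCA GTC GCA CCT CCA CAC CAT — ATG at 7, stop TAA at 10 → 6 nt.
Frame -2: CTC ACA TGT AAT CTT GCT GCC AAT CAG TCG CAC CTC CAC ACC — no ATG→stop ORF.
Frame -3: TCA CAT GTA ATC TTG CTG CCA ATC AGT CGC ACC TCC ACA CCA — no ATG→stop ORF.
Longest ORF is 21 nt in frame +1 (positions 1–21).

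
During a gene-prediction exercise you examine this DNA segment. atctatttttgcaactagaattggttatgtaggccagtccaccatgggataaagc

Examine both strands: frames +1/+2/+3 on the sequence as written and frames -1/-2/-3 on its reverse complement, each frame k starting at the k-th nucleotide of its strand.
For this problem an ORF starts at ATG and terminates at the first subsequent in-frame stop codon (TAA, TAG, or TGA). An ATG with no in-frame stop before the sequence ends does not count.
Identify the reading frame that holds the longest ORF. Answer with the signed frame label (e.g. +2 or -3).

-2

Reverse complement (5'→3'): GCTTTATCCCATGGTGGACTGGCCTACATAACCAATTCTAGTTGCAAAAATAGAT
Frame +1: ATC TAT TTT TGC AAC TAG AAT TGG TTA TGT AGG CCA GTC CAC CAT GGG ATA AAG — no ATG→stop ORF.
Frame +2: TCT ATT TTT GCA ACT AGA ATT GGT TAT GTA GGC CAG TCC ACC ATG GGA TAA AGC — ATG at 44, stop TAA at 50 → 9 nt.
Frame +3: CTA TTT TTG CAA CTA GAA TTG GTT ATG TAG GCC AGT CCA CCA TGG GAT AAA — ATG at 27, stop TAG at 30 → 6 nt.
Frame -1: GCT TTA TCC CAT GGT GGA CTG GCC TAC ATA ACC AAT TCT AGT TGC AAA AAT AGA — no ATG→stop ORF.
Frame -2: CTT TAT CCC ATG GTG GAC TGG CCT ACA TAA CCA ATT CTA GTT GCA AAA ATA GAT — ATG at 11, stop TAA at 29 → 21 nt.
Frame -3: TTT ATC CCA TGG TGG ACT GGC CTA CAT AAC CAA TTC TAG TTG CAA AAA TAG — no ATG→stop ORF.
Longest ORF is 21 nt in frame -2 (positions 11–31).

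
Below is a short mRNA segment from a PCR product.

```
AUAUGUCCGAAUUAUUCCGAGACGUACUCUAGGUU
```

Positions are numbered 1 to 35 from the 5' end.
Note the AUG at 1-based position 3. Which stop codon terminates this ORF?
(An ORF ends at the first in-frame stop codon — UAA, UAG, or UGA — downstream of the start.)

UAG

Codons from position 3: AUG (3–5), UCC (6–8), GAA (9–11), UUA (12–14), UUC (15–17), CGA (18–20), GAC (21–23), GUA (24–26), CUC (27–29), UAG (30–32).
The first in-frame stop codon is UAG.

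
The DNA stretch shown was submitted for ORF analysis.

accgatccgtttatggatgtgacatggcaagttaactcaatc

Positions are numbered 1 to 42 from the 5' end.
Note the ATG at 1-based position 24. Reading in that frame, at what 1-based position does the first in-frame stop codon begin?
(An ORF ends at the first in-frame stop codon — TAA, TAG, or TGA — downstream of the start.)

33

Codons from position 24: ATG (24–26), GCA (27–29), AGT (30–32), TAA (33–35).
TAA is a stop codon; it begins at position 33.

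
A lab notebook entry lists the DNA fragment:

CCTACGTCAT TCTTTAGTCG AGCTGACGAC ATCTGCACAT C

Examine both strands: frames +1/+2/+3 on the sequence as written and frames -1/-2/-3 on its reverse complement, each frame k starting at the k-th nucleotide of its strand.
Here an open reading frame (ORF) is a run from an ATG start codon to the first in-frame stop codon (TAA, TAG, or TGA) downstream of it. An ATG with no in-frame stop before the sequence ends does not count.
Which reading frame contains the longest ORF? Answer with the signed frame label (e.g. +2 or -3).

Reverse complement (5'→3'): GATGTGCAGATGTCGTCAGCTCGACTAAAGAATGACGTAGG
Frame +1: CCT ACG TCA TTC TTT AGT CGA GCT GAC GAC ATC TGC ACA — no ATG→stop ORF.
Frame +2: CTA CGT CAT TCT TTA GTC GAG CTG ACG ACA TCT GCA CAT — no ATG→stop ORF.
Frame +3: TAC GTC ATT CTT TAG TCG AGC TGA CGA CAT CTG CAC ATC — no ATG→stop ORF.
Frame -1: GAT GTG CAG ATG TCG TCA GCT CGA CTA AAG AAT GAC GTA — no ATG→stop ORF.
Frame -2: ATG TGC AGA TGT CGT CAG CTC GAC TAA AGA ATG ACG TAG — ATG at 2, stop TAA at 26 → 27 nt; ATG at 32, stop TAG at 38 → 9 nt.
Frame -3: TGT GCA GAT GTC GTC AGC TCG ACT AAA GAA TGA CGT AGG — no ATG→stop ORF.
Longest ORF is 27 nt in frame -2 (positions 2–28).

-2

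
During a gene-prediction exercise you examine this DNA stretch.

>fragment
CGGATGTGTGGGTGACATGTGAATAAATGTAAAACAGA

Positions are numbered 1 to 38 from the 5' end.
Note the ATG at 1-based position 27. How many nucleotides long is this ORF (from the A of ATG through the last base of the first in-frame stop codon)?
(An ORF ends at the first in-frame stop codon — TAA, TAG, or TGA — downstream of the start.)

Codons from position 27: ATG (27–29), TAA (30–32).
TAA is the first in-frame stop; ORF spans 27–32, 6 nucleotides.

6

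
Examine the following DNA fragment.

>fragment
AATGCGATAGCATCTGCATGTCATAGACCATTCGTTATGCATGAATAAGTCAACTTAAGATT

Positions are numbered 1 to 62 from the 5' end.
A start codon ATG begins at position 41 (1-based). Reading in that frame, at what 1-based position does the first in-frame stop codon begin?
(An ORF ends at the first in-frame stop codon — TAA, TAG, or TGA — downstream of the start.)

56

Codons from position 41: ATG (41–43), AAT (44–46), AAG (47–49), TCA (50–52), ACT (53–55), TAA (56–58).
TAA is a stop codon; it begins at position 56.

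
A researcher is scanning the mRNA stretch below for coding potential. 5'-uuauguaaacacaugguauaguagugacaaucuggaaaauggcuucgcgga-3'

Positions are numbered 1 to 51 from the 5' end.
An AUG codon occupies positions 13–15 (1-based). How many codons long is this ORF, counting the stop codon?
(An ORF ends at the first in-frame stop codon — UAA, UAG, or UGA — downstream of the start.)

3

Codons from position 13: AUG (13–15), GUA (16–18), UAG (19–21).
UAG is the first in-frame stop; that's 3 codons including the stop.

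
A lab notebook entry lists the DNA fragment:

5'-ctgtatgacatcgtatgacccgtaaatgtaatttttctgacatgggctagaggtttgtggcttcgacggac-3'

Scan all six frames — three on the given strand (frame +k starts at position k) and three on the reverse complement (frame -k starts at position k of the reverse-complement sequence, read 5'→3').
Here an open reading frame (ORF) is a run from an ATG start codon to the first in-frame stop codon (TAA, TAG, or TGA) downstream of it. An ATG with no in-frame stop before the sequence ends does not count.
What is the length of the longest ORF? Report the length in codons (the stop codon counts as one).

12

Reverse complement (5'→3'): GTCCGTCGAAGCCACAAACCTCTAGCCCATGTCAGAAAAATTACATTTACGGGTCATACGATGTCATACAG
Frame +1: CTG TAT GAC ATC GTA TGA CCC GTA AAT GTA ATT TTT CTG ACA TGG GCT AGA GGT TTG TGG CTT CGA CGG — no ATG→stop ORF.
Frame +2: TGT ATG ACA TCG TAT GAC CCG TAA ATG TAA TTT TTC TGA CAT GGG CTA GAG GTT TGT GGC TTC GAC GGA — ATG at 5, stop TAA at 23 → 21 nt; ATG at 26, stop TAA at 29 → 6 nt.
Frame +3: GTA TGA CAT CGT ATG ACC CGT AAA TGT AAT TTT TCT GAC ATG GGC TAG AGG TTT GTG GCT TCG ACG GAC — ATG at 15, stop TAG at 48 → 36 nt; ATG at 42, stop TAG at 48 → 9 nt.
Frame -1: GTC CGT CGA AGC CAC AAA CCT CTA GCC CAT GTC AGA AAA ATT ACA TTT ACG GGT CAT ACG ATG TCA TAC — no ATG→stop ORF.
Frame -2: TCC GTC GAA GCC ACA AAC CTC TAG CCC ATG TCA GAA AAA TTA CAT TTA CGG GTC ATA CGA TGT CAT ACA — no ATG→stop ORF.
Frame -3: CCG TCG AAG CCA CAA ACC TCT AGC CCA TGT CAG AAA AAT TAC ATT TAC GGG TCA TAC GAT GTC ATA CAG — no ATG→stop ORF.
Longest: frame +3, positions 15–50, 36 nt = 12 codons = 11 aa. → 12 codons.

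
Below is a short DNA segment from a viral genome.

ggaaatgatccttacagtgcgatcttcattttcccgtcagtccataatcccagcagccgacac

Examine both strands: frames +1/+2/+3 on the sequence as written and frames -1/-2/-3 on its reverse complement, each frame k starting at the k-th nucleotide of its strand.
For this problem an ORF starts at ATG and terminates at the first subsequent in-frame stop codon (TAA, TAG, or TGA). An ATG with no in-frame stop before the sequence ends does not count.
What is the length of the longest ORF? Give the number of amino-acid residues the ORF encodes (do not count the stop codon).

5

Reverse complement (5'→3'): GTGTCGGCTGCTGGGATTATGGACTGACGGGAAAATGAAGATCGCACTGTAAGGATCATTTCC
Frame +1: GGA AAT GAT CCT TAC AGT GCG ATC TTC ATT TTC CCG TCA GTC CAT AAT CCC AGC AGC CGA CAC — no ATG→stop ORF.
Frame +2: GAA ATG ATC CTT ACA GTG CGA TCT TCA TTT TCC CGT CAG TCC ATA ATC CCA GCA GCC GAC — no ATG→stop ORF.
Frame +3: AAA TGA TCC TTA CAG TGC GAT CTT CAT TTT CCC GTC AGT CCA TAA TCC CAG CAG CCG ACA — no ATG→stop ORF.
Frame -1: GTG TCG GCT GCT GGG ATT ATG GAC TGA CGG GAA AAT GAA GAT CGC ACT GTA AGG ATC ATT TCC — ATG at 19, stop TGA at 25 → 9 nt.
Frame -2: TGT CGG CTG CTG GGA TTA TGG ACT GAC GGG AAA ATG AAG ATC GCA CTG TAA GGA TCA TTT — ATG at 35, stop TAA at 50 → 18 nt.
Frame -3: GTC GGC TGC TGG GAT TAT GGA CTG ACG GGA AAA TGA AGA TCG CAC TGT AAG GAT CAT TTC — no ATG→stop ORF.
Longest: frame -2, positions 35–52, 18 nt = 6 codons = 5 aa. → 5 amino acids.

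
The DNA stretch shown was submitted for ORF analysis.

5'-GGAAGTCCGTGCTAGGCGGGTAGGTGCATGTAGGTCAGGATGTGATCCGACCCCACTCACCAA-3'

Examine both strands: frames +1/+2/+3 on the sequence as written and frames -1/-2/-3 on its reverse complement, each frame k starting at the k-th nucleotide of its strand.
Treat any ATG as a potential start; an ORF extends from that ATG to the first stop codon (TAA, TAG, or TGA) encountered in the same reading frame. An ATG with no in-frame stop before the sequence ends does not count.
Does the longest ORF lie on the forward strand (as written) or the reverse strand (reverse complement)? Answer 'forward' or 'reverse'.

reverse

Reverse complement (5'→3'): TTGGTGAGTGGGGTCGGATCACATCCTGACCTACATGCACCTACCCGCCTAGCACGGACTTCC
Frame +1: GGA AGT CCG TGC TAG GCG GGT AGG TGC ATG TAG GTC AGG ATG TGA TCC GAC CCC ACT CAC CAA — ATG at 28, stop TAG at 31 → 6 nt; ATG at 40, stop TGA at 43 → 6 nt.
Frame +2: GAA GTC CGT GCT AGG CGG GTA GGT GCA TGT AGG TCA GGA TGT GAT CCG ACC CCA CTC ACC — no ATG→stop ORF.
Frame +3: AAG TCC GTG CTA GGC GGG TAG GTG CAT GTA GGT CAG GAT GTG ATC CGA CCC CAC TCA CCA — no ATG→stop ORF.
Frame -1: TTG GTG AGT GGG GTC GGA TCA CAT CCT GAC CTA CAT GCA CCT ACC CGC CTA GCA CGG ACT TCC — no ATG→stop ORF.
Frame -2: TGG TGA GTG GGG TCG GAT CAC ATC CTG ACC TAC ATG CAC CTA CCC GCC TAG CAC GGA CTT — ATG at 35, stop TAG at 50 → 18 nt.
Frame -3: GGT GAG TGG GGT CGG ATC ACA TCC TGA CCT ACA TGC ACC TAC CCG CCT AGC ACG GAC TTC — no ATG→stop ORF.
Forward-strand max 6 nt; reverse-strand max 18 nt. The reverse strand has the longer ORF.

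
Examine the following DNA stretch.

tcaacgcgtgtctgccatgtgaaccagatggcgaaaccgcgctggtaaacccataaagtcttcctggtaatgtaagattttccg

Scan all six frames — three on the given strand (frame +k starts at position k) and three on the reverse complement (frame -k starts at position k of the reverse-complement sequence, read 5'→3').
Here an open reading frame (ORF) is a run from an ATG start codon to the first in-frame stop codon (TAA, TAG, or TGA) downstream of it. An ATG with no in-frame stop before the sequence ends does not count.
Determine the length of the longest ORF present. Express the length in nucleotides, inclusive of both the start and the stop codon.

54

Reverse complement (5'→3'): CGGAAAATCTTACATTACCAGGAAGACTTTATGGGTTTACCAGCGCGGTTTCGCCATCTGGTTCACATGGCAGACACGCGTTGA
Frame +1: TCA ACG CGT GTC TGC CAT GTG AAC CAG ATG GCG AAA CCG CGC TGG TAA ACC CAT AAA GTC TTC CTG GTA ATG TAA GAT TTT CCG — ATG at 28, stop TAA at 46 → 21 nt; ATG at 70, stop TAA at 73 → 6 nt.
Frame +2: CAA CGC GTG TCT GCC ATG TGA ACC AGA TGG CGA AAC CGC GCT GGT AAA CCC ATA AAG TCT TCC TGG TAA TGT AAG ATT TTC — ATG at 17, stop TGA at 20 → 6 nt.
Frame +3: AAC GCG TGT CTG CCA TGT GAA CCA GAT GGC GAA ACC GCG CTG GTA AAC CCA TAA AGT CTT CCT GGT AAT GTA AGA TTT TCC — no ATG→stop ORF.
Frame -1: CGG AAA ATC TTA CAT TAC CAG GAA GAC TTT ATG GGT TTA CCA GCG CGG TTT CGC CAT CTG GTT CAC ATG GCA GAC ACG CGT TGA — ATG at 31, stop TGA at 82 → 54 nt; ATG at 67, stop TGA at 82 → 18 nt.
Frame -2: GGA AAA TCT TAC ATT ACC AGG AAG ACT TTA TGG GTT TAC CAG CGC GGT TTC GCC ATC TGG TTC ACA TGG CAG ACA CGC GTT — no ATG→stop ORF.
Frame -3: GAA AAT CTT ACA TTA CCA GGA AGA CTT TAT GGG TTT ACC AGC GCG GTT TCG CCA TCT GGT TCA CAT GGC AGA CAC GCG TTG — no ATG→stop ORF.
Longest: frame -1, positions 31–84, 54 nt = 18 codons = 17 aa. → 54 nucleotides.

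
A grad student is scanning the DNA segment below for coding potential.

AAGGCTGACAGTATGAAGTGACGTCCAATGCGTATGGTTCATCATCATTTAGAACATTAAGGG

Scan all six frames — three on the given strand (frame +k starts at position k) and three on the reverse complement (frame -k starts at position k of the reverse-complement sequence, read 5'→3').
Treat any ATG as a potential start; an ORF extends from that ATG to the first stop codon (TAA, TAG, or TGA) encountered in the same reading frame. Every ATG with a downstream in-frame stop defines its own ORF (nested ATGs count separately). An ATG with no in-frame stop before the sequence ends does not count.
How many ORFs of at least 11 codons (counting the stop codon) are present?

Reverse complement (5'→3'): CCCTTAATGTTCTAAATGATGATGAACCATACGCATTGGACGTCACTTCATACTGTCAGCCTT
Frame +1: AAG GCT GAC AGT ATG AAG TGA CGT CCA ATG CGT ATG GTT CAT CAT CAT TTA GAA CAT TAA GGG — ATG at 13, stop TGA at 19 → 9 nt; ATG at 28, stop TAA at 58 → 33 nt; ATG at 34, stop TAA at 58 → 27 nt.
Frame +2: AGG CTG ACA GTA TGA AGT GAC GTC CAA TGC GTA TGG TTC ATC ATC ATT TAG AAC ATT AAG — no ATG→stop ORF.
Frame +3: GGC TGA CAG TAT GAA GTG ACG TCC AAT GCG TAT GGT TCA TCA TCA TTT AGA ACA TTA AGG — no ATG→stop ORF.
Frame -1: CCC TTA ATG TTC TAA ATG ATG ATG AAC CAT ACG CAT TGG ACG TCA CTT CAT ACT GTC AGC CTT — ATG at 7, stop TAA at 13 → 9 nt.
Frame -2: CCT TAA TGT TCT AAA TGA TGA TGA ACC ATA CGC ATT GGA CGT CAC TTC ATA CTG TCA GCC — no ATG→stop ORF.
Frame -3: CTT AAT GTT CTA AAT GAT GAT GAA CCA TAC GCA TTG GAC GTC ACT TCA TAC TGT CAG CCT — no ATG→stop ORF.
ORFs ≥ 11 codons: frame +1 28–60 (11 codons). Count = 1.

1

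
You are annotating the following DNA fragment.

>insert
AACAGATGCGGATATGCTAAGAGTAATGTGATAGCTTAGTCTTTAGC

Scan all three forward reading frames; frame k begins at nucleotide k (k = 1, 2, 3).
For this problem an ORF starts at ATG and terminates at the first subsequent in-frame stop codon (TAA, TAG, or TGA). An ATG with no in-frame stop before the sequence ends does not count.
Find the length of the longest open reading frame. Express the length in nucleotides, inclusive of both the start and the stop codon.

Frame 1: AAC AGA TGC GGA TAT GCT AAG AGT AAT GTG ATA GCT TAG TCT TTA — no ATG→stop ORF.
Frame 2: ACA GAT GCG GAT ATG CTA AGA GTA ATG TGA TAG CTT AGT CTT TAG — ATG at 14, stop TGA at 29 → 18 nt; ATG at 26, stop TGA at 29 → 6 nt.
Frame 3: CAG ATG CGG ATA TGC TAA GAG TAA TGT GAT AGC TTA GTC TTT AGC — ATG at 6, stop TAA at 18 → 15 nt.
Longest: frame 2, positions 14–31, 18 nt = 6 codons = 5 aa. → 18 nucleotides.

18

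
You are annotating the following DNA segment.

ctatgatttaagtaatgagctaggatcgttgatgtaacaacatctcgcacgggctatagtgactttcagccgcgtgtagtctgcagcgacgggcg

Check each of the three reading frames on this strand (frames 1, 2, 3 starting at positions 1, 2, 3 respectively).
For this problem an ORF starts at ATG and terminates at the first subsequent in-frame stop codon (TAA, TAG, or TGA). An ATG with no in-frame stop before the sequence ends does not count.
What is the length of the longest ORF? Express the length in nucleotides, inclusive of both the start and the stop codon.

9

Frame 1: CTA TGA TTT AAG TAA TGA GCT AGG ATC GTT GAT GTA ACA ACA TCT CGC ACG GGC TAT AGT GAC TTT CAG CCG CGT GTA GTC TGC AGC GAC GGG — no ATG→stop ORF.
Frame 2: TAT GAT TTA AGT AAT GAG CTA GGA TCG TTG ATG TAA CAA CAT CTC GCA CGG GCT ATA GTG ACT TTC AGC CGC GTG TAG TCT GCA GCG ACG GGC — ATG at 32, stop TAA at 35 → 6 nt.
Frame 3: ATG ATT TAA GTA ATG AGC TAG GAT CGT TGA TGT AAC AAC ATC TCG CAC GGG CTA TAG TGA CTT TCA GCC GCG TGT AGT CTG CAG CGA CGG GCG — ATG at 3, stop TAA at 9 → 9 nt; ATG at 15, stop TAG at 21 → 9 nt.
Longest: frame 3, positions 3–11, 9 nt = 3 codons = 2 aa. → 9 nucleotides.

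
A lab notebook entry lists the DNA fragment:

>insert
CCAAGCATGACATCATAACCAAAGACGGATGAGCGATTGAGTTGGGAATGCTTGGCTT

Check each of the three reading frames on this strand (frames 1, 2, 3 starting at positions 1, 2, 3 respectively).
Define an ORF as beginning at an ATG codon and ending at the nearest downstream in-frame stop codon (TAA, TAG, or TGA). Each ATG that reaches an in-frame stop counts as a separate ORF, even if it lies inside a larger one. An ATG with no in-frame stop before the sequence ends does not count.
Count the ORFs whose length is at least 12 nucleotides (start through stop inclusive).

Frame 1: CCA AGC ATG ACA TCA TAA CCA AAG ACG GAT GAG CGA TTG AGT TGG GAA TGC TTG GCT — ATG at 7, stop TAA at 16 → 12 nt.
Frame 2: CAA GCA TGA CAT CAT AAC CAA AGA CGG ATG AGC GAT TGA GTT GGG AAT GCT TGG CTT — ATG at 29, stop TGA at 38 → 12 nt.
Frame 3: AAG CAT GAC ATC ATA ACC AAA GAC GGA TGA GCG ATT GAG TTG GGA ATG CTT GGC — no ATG→stop ORF.
ORFs ≥ 12 nucleotides: frame 1 7–18 (12 nucleotides), frame 2 29–40 (12 nucleotides). Count = 2.

2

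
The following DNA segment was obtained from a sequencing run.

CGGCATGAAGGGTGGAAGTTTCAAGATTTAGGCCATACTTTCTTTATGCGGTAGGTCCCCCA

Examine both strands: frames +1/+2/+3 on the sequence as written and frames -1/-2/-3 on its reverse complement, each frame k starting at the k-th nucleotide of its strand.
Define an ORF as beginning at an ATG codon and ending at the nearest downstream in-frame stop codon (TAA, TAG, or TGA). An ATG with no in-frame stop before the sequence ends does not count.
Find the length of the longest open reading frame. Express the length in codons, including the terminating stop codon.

Reverse complement (5'→3'): TGGGGGACCTACCGCATAAAGAAAGTATGGCCTAAATCTTGAAACTTCCACCCTTCATGCCG
Frame +1: CGG CAT GAA GGG TGG AAG TTT CAA GAT TTA GGC CAT ACT TTC TTT ATG CGG TAG GTC CCC — ATG at 46, stop TAG at 52 → 9 nt.
Frame +2: GGC ATG AAG GGT GGA AGT TTC AAG ATT TAG GCC ATA CTT TCT TTA TGC GGT AGG TCC CCC — ATG at 5, stop TAG at 29 → 27 nt.
Frame +3: GCA TGA AGG GTG GAA GTT TCA AGA TTT AGG CCA TAC TTT CTT TAT GCG GTA GGT CCC CCA — no ATG→stop ORF.
Frame -1: TGG GGG ACC TAC CGC ATA AAG AAA GTA TGG CCT AAA TCT TGA AAC TTC CAC CCT TCA TGC — no ATG→stop ORF.
Frame -2: GGG GGA CCT ACC GCA TAA AGA AAG TAT GGC CTA AAT CTT GAA ACT TCC ACC CTT CAT GCC — no ATG→stop ORF.
Frame -3: GGG GAC CTA CCG CAT AAA GAA AGT ATG GCC TAA ATC TTG AAA CTT CCA CCC TTC ATG CCG — ATG at 27, stop TAA at 33 → 9 nt.
Longest: frame +2, positions 5–31, 27 nt = 9 codons = 8 aa. → 9 codons.

9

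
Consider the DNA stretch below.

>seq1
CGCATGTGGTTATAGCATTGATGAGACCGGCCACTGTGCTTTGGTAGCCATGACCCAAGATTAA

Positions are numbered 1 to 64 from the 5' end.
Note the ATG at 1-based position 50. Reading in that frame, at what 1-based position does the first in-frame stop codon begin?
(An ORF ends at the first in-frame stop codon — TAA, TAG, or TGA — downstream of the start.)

Codons from position 50: ATG (50–52), ACC (53–55), CAA (56–58), GAT (59–61), TAA (62–64).
TAA is a stop codon; it begins at position 62.

62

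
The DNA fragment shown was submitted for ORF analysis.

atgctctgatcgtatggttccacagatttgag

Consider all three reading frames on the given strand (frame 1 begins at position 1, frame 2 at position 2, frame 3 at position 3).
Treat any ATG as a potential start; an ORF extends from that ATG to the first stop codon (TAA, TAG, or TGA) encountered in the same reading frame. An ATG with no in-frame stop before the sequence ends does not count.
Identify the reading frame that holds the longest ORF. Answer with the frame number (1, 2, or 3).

Frame 1: ATG CTC TGA TCG TAT GGT TCC ACA GAT TTG — ATG at 1, stop TGA at 7 → 9 nt.
Frame 2: TGC TCT GAT CGT ATG GTT CCA CAG ATT TGA — ATG at 14, stop TGA at 29 → 18 nt.
Frame 3: GCT CTG ATC GTA TGG TTC CAC AGA TTT GAG — no ATG→stop ORF.
Longest ORF is 18 nt in frame 2 (positions 14–31).

2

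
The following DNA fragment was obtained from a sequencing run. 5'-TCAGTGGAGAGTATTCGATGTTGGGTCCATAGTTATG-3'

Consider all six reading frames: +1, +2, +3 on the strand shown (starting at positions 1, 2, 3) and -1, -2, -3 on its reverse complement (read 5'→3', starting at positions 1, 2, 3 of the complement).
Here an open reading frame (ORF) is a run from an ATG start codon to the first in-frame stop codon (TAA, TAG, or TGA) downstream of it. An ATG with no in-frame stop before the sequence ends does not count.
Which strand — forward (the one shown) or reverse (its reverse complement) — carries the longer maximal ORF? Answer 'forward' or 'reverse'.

reverse

Reverse complement (5'→3'): CATAACTATGGACCCAACATCGAATACTCTCCACTGA
Frame +1: TCA GTG GAG AGT ATT CGA TGT TGG GTC CAT AGT TAT — no ATG→stop ORF.
Frame +2: CAG TGG AGA GTA TTC GAT GTT GGG TCC ATA GTT ATG — no ATG→stop ORF.
Frame +3: AGT GGA GAG TAT TCG ATG TTG GGT CCA TAG TTA — ATG at 18, stop TAG at 30 → 15 nt.
Frame -1: CAT AAC TAT GGA CCC AAC ATC GAA TAC TCT CCA CTG — no ATG→stop ORF.
Frame -2: ATA ACT ATG GAC CCA ACA TCG AAT ACT CTC CAC TGA — ATG at 8, stop TGA at 35 → 30 nt.
Frame -3: TAA CTA TGG ACC CAA CAT CGA ATA CTC TCC ACT — no ATG→stop ORF.
Forward-strand max 15 nt; reverse-strand max 30 nt. The reverse strand has the longer ORF.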